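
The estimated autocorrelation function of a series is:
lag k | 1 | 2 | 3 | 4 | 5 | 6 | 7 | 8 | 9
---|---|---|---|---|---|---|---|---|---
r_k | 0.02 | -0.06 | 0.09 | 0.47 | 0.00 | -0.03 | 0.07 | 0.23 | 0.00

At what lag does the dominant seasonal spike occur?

The largest autocorrelation is r_4 = 0.47, with a weaker echo at lag 8 (0.23); the remaining lags stay at or below 0.09.
The dominant spike at lag 4 indicates a seasonal period of 4.

4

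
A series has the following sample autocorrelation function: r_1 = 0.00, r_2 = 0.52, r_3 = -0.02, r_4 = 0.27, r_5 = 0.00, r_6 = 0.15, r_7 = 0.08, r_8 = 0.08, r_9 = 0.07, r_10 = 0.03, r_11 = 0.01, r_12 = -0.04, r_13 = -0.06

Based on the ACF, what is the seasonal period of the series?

2

The largest autocorrelation is r_2 = 0.52, with weaker echoes at lags 4 (0.27) and 6 (0.15); the remaining lags stay at or below 0.08.
The dominant spike at lag 2 indicates a seasonal period of 2.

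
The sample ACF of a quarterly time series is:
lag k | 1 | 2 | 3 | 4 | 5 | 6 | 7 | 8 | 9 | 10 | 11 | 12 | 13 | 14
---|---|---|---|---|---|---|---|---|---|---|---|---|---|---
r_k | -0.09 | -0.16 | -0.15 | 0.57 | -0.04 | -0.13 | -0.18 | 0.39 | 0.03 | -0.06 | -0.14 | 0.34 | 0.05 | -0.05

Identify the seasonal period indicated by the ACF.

The largest autocorrelation is r_4 = 0.57, with weaker echoes at lags 8 (0.39) and 12 (0.34); the remaining lags stay at or below 0.05.
The dominant spike at lag 4 indicates a seasonal period of 4.

4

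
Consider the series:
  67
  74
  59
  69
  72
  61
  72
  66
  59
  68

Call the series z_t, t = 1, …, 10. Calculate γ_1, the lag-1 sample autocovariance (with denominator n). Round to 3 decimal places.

Mean z̄ = (67 + 74 + 59 + 69 + 72 + 61 + 72 + 66 + 59 + 68)/10 = 66.7000
Σ_{t=1}^{9}(z_t−z̄)(z_{t+1}−z̄) = -128.2900
γ_1 = -128.2900 / 10 = -12.829

-12.829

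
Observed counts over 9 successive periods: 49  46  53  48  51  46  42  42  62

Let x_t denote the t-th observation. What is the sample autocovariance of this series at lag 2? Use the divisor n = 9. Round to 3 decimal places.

-7.912

Mean x̄ = (49 + 46 + 53 + 48 + 51 + 46 + 42 + 42 + 62)/9 = 48.7778
Σ_{t=1}^{7}(x_t−x̄)(x_{t+2}−x̄) = -71.2099
γ_2 = -71.2099 / 9 = -7.912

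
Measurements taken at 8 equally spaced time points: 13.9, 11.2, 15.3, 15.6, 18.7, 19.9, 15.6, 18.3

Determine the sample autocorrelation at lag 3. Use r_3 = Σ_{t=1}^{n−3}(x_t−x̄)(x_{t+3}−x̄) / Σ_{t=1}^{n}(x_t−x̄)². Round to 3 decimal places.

Mean x̄ = (13.9 + 11.2 + 15.3 + 15.6 + 18.7 + 19.9 + 15.6 + 18.3)/8 = 16.0625
Deviations from mean: -2.1625, -4.8625, -0.7625, -0.4625, 2.6375, 3.8375, -0.4625, 2.2375
Σ(x_t−x̄)(x_{t+3}−x̄) = (1.0002) + (-12.8248) + (-2.9261) + (0.2139) + (5.9014) = -8.6355
Denominator Σ(x_t−x̄)² = 56.0188
r_3 = -8.6355 / 56.0188 = -0.154

-0.154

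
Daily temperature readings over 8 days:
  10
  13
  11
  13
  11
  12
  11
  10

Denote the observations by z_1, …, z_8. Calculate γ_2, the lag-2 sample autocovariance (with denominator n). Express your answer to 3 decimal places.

0.449

Mean z̄ = (10 + 13 + 11 + 13 + 11 + 12 + 11 + 10)/8 = 11.3750
Deviations: -1.3750, 1.6250, -0.3750, 1.6250, -0.3750, 0.6250, -0.3750, -1.3750
Σ_{t=1}^{6}(z_t−z̄)(z_{t+2}−z̄) = 3.5938
γ_2 = 3.5938 / 8 = 0.449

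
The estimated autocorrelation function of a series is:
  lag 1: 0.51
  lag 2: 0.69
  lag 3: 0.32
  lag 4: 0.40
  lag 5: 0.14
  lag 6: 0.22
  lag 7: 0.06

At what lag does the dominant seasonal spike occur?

The largest autocorrelation is r_2 = 0.69; the remaining lags stay at or below 0.51.
The dominant spike at lag 2 indicates a seasonal period of 2.

2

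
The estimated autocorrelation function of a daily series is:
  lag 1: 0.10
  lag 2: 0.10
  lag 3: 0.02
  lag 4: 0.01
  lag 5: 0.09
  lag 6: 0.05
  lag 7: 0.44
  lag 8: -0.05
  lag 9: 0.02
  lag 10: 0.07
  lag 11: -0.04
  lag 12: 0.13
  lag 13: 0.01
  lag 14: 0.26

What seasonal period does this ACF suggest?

7

The largest autocorrelation is r_7 = 0.44, with a weaker echo at lag 14 (0.26); the remaining lags stay at or below 0.13.
The dominant spike at lag 7 indicates a seasonal period of 7.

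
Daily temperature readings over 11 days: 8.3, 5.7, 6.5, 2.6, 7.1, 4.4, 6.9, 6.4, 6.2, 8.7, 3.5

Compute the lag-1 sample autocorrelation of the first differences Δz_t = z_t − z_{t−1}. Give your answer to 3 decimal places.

-0.628

First differences Δz: -2.6, 0.8, -3.9, 4.5, -2.7, 2.5, -0.5, -0.2, 2.5, -5.2
Mean of differences = -0.4800
Numerator Σ(Δz_t−Δz̄)(Δz_{t+1}−Δz̄) = -55.0904
Denominator Σ(Δz_t−Δz̄)² = 87.6760
r_1(Δz) = -55.0904 / 87.6760 = -0.628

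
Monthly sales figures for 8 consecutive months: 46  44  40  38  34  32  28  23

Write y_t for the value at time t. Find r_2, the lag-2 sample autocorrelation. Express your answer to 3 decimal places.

0.247

Mean ȳ = (46 + 44 + 40 + 38 + 34 + 32 + 28 + 23)/8 = 35.6250
Deviations from mean: 10.3750, 8.3750, 4.3750, 2.3750, -1.6250, -3.6250, -7.6250, -12.6250
Numerator Σ_{t=1}^{6}(y_t−ȳ)(y_{t+2}−ȳ) = 107.7188
Denominator Σ(y_t−ȳ)² = 435.8750
r_2 = 107.7188 / 435.8750 = 0.247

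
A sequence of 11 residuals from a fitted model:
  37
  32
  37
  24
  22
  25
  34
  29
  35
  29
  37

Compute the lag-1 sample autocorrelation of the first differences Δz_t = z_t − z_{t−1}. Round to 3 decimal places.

-0.426

First differences Δz: -5, 5, -13, -2, 3, 9, -5, 6, -6, 8
Mean of differences = 0.0000
Numerator Σ(Δz_t−Δz̄)(Δz_{t+1}−Δz̄) = -202.0000
Denominator Σ(Δz_t−Δz̄)² = 474.0000
r_1(Δz) = -202.0000 / 474.0000 = -0.426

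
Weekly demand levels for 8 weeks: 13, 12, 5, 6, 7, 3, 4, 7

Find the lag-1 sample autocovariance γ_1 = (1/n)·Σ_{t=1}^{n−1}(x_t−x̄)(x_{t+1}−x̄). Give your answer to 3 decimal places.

Mean x̄ = (13 + 12 + 5 + 6 + 7 + 3 + 4 + 7)/8 = 7.1250
Deviations: 5.8750, 4.8750, -2.1250, -1.1250, -0.1250, -4.1250, -3.1250, -0.1250
Σ_{t=1}^{7}(x_t−x̄)(x_{t+1}−x̄) = 34.6094
γ_1 = 34.6094 / 8 = 4.326

4.326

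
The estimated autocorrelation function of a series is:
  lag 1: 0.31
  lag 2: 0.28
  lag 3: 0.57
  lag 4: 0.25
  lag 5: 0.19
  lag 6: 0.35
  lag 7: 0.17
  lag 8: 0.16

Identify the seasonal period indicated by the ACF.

3

The largest autocorrelation is r_3 = 0.57, with a weaker echo at lag 6 (0.35); the remaining lags stay at or below 0.31. The elevated value at lag 1 (0.31), dropping to 0.28 at lag 2, reflects decaying short-term dependence rather than seasonality.
The dominant spike at lag 3 indicates a seasonal period of 3.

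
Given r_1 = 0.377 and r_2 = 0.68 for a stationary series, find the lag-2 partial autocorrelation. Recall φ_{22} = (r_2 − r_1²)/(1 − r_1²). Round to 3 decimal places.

0.627

φ_{22} = (r_2 − r_1²) / (1 − r_1²)
r_1² = (0.377)² = 0.142129
Numerator = 0.68 − 0.1421 = 0.5379; denominator = 1 − 0.1421 = 0.8579
φ_{22} = 0.5379 / 0.8579 = 0.627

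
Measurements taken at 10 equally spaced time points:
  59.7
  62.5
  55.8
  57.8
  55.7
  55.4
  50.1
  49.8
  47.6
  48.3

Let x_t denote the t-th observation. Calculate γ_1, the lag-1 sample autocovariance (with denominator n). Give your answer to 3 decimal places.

Mean x̄ = (59.7 + 62.5 + 55.8 + 57.8 + 55.7 + 55.4 + 50.1 + 49.8 + 47.6 + 48.3)/10 = 54.2700
Σ_{t=1}^{9}(x_t−x̄)(x_{t+1}−x̄) = 152.9081
γ_1 = 152.9081 / 10 = 15.291

15.291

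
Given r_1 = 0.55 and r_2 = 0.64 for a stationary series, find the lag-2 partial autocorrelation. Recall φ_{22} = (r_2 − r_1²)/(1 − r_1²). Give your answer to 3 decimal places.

φ_{22} = (r_2 − r_1²) / (1 − r_1²)
r_1² = (0.55)² = 0.3025
Numerator = 0.64 − 0.3025 = 0.3375; denominator = 1 − 0.3025 = 0.6975
φ_{22} = 0.3375 / 0.6975 = 0.484

0.484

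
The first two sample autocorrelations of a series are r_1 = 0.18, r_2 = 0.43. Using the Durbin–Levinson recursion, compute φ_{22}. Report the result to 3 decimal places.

φ_{22} = (r_2 − r_1²) / (1 − r_1²)
r_1² = (0.18)² = 0.0324
Numerator = 0.43 − 0.0324 = 0.3976; denominator = 1 − 0.0324 = 0.9676
φ_{22} = 0.3976 / 0.9676 = 0.411

0.411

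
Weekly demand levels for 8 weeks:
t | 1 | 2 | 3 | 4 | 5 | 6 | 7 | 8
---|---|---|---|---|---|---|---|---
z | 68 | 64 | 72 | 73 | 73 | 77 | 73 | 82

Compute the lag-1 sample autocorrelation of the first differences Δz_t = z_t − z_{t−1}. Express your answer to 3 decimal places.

First differences Δz: -4, 8, 1, 0, 4, -4, 9
Mean of differences = 2.0000
Numerator Σ(Δz_t−Δz̄)(Δz_{t+1}−Δz̄) = -98.0000
Denominator Σ(Δz_t−Δz̄)² = 166.0000
r_1(Δz) = -98.0000 / 166.0000 = -0.590

-0.590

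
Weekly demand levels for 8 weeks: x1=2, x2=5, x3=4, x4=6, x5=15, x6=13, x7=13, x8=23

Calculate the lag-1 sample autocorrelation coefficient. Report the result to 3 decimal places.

Mean x̄ = (2 + 5 + 4 + 6 + 15 + 13 + 13 + 23)/8 = 10.1250
Σ(x_t−x̄)(x_{t+1}−x̄) = (41.6406) + (31.3906) + (25.2656) + (-20.1094) + (14.0156) + (8.2656) + (37.0156) = 137.4844
Denominator Σ(x_t−x̄)² = 352.8750
r_1 = 137.4844 / 352.8750 = 0.390

0.390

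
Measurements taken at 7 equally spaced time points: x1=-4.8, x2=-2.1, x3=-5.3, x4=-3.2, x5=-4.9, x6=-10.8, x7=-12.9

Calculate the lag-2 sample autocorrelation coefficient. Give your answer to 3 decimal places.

Mean x̄ = (-4.8 − 2.1 − 5.3 − 3.2 − 4.9 − 10.8 − 12.9)/7 = -6.2857
Numerator Σ_{t=1}^{5}(x_t−x̄)(x_{t+2}−x̄) = -7.3490
Denominator Σ(x_t−x̄)² = 96.2686
r_2 = -7.3490 / 96.2686 = -0.076

-0.076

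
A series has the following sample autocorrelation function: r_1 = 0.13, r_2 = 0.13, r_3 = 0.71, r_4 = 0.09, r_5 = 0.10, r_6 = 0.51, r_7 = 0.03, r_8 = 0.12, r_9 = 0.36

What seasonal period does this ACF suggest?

The largest autocorrelation is r_3 = 0.71, with weaker echoes at lags 6 (0.51) and 9 (0.36); the remaining lags stay at or below 0.13.
The dominant spike at lag 3 indicates a seasonal period of 3.

3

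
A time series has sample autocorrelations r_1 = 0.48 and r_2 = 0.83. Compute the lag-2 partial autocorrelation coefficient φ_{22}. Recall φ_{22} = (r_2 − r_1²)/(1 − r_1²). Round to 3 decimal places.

0.779

φ_{22} = (r_2 − r_1²) / (1 − r_1²)
r_1² = (0.48)² = 0.2304
Numerator = 0.83 − 0.2304 = 0.5996; denominator = 1 − 0.2304 = 0.7696
φ_{22} = 0.5996 / 0.7696 = 0.779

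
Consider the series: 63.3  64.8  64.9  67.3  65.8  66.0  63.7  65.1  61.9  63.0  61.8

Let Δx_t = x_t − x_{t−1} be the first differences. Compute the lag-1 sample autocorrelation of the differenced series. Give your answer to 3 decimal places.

First differences Δx: 1.5, 0.1, 2.4, -1.5, 0.2, -2.3, 1.4, -3.2, 1.1, -1.2
Mean of differences = -0.1500
Numerator Σ(Δx_t−Δx̄)(Δx_{t+1}−Δx̄) = -16.8025
Denominator Σ(Δx_t−Δx̄)² = 30.2250
r_1(Δx) = -16.8025 / 30.2250 = -0.556

-0.556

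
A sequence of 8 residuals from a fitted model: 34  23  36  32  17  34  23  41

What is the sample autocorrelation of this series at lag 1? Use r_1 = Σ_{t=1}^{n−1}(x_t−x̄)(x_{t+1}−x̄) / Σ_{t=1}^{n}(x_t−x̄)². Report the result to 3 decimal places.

Mean x̄ = (34 + 23 + 36 + 32 + 17 + 34 + 23 + 41)/8 = 30.0000
Deviations from mean: 4.0000, -7.0000, 6.0000, 2.0000, -13.0000, 4.0000, -7.0000, 11.0000
Numerator Σ_{t=1}^{7}(x_t−x̄)(x_{t+1}−x̄) = -241.0000
Denominator Σ(x_t−x̄)² = 460.0000
r_1 = -241.0000 / 460.0000 = -0.524

-0.524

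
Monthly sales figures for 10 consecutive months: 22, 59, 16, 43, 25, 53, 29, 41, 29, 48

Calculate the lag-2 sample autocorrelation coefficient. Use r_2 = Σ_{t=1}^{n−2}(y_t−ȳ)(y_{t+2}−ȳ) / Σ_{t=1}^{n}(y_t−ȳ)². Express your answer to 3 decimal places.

Mean ȳ = (22 + 59 + 16 + 43 + 25 + 53 + 29 + 41 + 29 + 48)/10 = 36.5000
Numerator Σ_{t=1}^{8}(y_t−ȳ)(y_{t+2}−ȳ) = 1055.0000
Denominator Σ(y_t−ȳ)² = 1848.5000
r_2 = 1055.0000 / 1848.5000 = 0.571

0.571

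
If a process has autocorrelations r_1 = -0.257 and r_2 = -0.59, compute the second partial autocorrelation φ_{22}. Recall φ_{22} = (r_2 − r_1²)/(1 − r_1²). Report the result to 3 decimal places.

φ_{22} = (r_2 − r_1²) / (1 − r_1²)
r_1² = (-0.257)² = 0.066049
Numerator = -0.59 − 0.0660 = -0.6560; denominator = 1 − 0.0660 = 0.9340
φ_{22} = -0.6560 / 0.9340 = -0.702

-0.702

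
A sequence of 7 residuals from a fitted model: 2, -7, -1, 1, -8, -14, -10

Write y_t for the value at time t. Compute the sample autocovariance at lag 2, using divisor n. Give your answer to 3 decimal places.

Mean ȳ = (2 − 7 − 1 + 1 − 8 − 14 − 10)/7 = -5.2857
Σ_{t=1}^{5}(y_t−ȳ)(y_{t+2}−ȳ) = -33.1633
γ_2 = -33.1633 / 7 = -4.738

-4.738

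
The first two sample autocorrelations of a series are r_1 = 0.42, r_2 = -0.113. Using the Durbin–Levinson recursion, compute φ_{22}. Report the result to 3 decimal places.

φ_{22} = (r_2 − r_1²) / (1 − r_1²)
r_1² = (0.42)² = 0.1764
Numerator = -0.113 − 0.1764 = -0.2894; denominator = 1 − 0.1764 = 0.8236
φ_{22} = -0.2894 / 0.8236 = -0.351

-0.351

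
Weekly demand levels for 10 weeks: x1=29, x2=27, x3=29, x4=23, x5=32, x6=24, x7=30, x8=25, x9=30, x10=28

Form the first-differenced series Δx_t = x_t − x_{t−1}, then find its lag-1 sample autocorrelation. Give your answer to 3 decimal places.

First differences Δx: -2, 2, -6, 9, -8, 6, -5, 5, -2
Mean of differences = -0.1111
Numerator Σ(Δx_t−Δx̄)(Δx_{t+1}−Δx̄) = -254.6790
Denominator Σ(Δx_t−Δx̄)² = 278.8889
r_1(Δx) = -254.6790 / 278.8889 = -0.913

-0.913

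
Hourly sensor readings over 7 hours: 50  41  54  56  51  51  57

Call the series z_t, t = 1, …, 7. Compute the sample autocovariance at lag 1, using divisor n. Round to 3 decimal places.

-0.618

Mean z̄ = (50 + 41 + 54 + 56 + 51 + 51 + 57)/7 = 51.4286
Σ_{t=1}^{6}(z_t−z̄)(z_{t+1}−z̄) = -4.3265
γ_1 = -4.3265 / 7 = -0.618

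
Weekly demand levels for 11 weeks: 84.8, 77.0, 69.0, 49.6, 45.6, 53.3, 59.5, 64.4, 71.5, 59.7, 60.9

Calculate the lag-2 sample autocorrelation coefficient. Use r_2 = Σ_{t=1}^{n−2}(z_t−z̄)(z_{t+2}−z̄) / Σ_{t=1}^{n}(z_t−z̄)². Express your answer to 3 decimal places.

Mean z̄ = (84.8 + 77.0 + 69.0 + 49.6 + 45.6 + 53.3 + 59.5 + 64.4 + 71.5 + 59.7 + 60.9)/11 = 63.2091
Numerator Σ_{t=1}^{9}(z_t−z̄)(z_{t+2}−z̄) = -30.3320
Denominator Σ(z_t−z̄)² = 1384.9291
r_2 = -30.3320 / 1384.9291 = -0.022

-0.022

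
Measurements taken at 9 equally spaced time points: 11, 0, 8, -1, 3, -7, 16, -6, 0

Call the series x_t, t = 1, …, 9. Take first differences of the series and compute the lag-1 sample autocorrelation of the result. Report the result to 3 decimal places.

First differences Δx: -11, 8, -9, 4, -10, 23, -22, 6
Mean of differences = -1.3750
Numerator Σ(Δx_t−Δx̄)(Δx_{t+1}−Δx̄) = -1114.1406
Denominator Σ(Δx_t−Δx̄)² = 1415.8750
r_1(Δx) = -1114.1406 / 1415.8750 = -0.787

-0.787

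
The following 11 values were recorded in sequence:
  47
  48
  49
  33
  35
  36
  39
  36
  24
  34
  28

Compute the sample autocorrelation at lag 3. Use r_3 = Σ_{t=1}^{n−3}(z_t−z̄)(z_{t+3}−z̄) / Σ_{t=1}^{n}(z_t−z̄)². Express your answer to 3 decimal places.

-0.097

Mean z̄ = (47 + 48 + 49 + 33 + 35 + 36 + 39 + 36 + 24 + 34 + 28)/11 = 37.1818
Numerator Σ_{t=1}^{8}(z_t−z̄)(z_{t+3}−z̄) = -63.0083
Denominator Σ(z_t−z̄)² = 649.6364
r_3 = -63.0083 / 649.6364 = -0.097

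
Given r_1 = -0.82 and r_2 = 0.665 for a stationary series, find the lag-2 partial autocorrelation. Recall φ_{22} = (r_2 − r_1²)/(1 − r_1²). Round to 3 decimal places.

-0.023

φ_{22} = (r_2 − r_1²) / (1 − r_1²)
r_1² = (-0.82)² = 0.6724
Numerator = 0.665 − 0.6724 = -0.0074; denominator = 1 − 0.6724 = 0.3276
φ_{22} = -0.0074 / 0.3276 = -0.023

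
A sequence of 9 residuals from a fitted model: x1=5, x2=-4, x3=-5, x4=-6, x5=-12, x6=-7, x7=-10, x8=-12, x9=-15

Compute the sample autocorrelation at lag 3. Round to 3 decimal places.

0.062

Mean x̄ = (5 − 4 − 5 − 6 − 12 − 7 − 10 − 12 − 15)/9 = -7.3333
Σ(x_t−x̄)(x_{t+3}−x̄) = (16.4444) + (-15.5556) + (0.7778) + (-3.5556) + (21.7778) + (-2.5556) = 17.3333
Denominator Σ(x_t−x̄)² = 280.0000
r_3 = 17.3333 / 280.0000 = 0.062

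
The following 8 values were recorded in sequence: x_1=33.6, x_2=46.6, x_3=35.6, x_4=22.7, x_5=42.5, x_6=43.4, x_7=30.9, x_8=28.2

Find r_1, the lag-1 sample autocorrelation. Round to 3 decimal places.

Mean x̄ = (33.6 + 46.6 + 35.6 + 22.7 + 42.5 + 43.4 + 30.9 + 28.2)/8 = 35.4375
Σ(x_t−x̄)(x_{t+1}−x̄) = (-20.5111) + (1.8139) + (-2.0698) + (-89.9586) + (56.2352) + (-36.1298) + (32.8402) = -57.7802
Denominator Σ(x_t−x̄)² = 476.4988
r_1 = -57.7802 / 476.4988 = -0.121

-0.121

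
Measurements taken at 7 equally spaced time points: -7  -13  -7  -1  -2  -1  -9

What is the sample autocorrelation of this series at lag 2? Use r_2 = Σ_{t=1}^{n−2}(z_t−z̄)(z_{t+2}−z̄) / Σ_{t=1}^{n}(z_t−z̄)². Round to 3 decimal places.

Mean z̄ = (-7 − 13 − 7 − 1 − 2 − 1 − 9)/7 = -5.7143
Deviations from mean: -1.2857, -7.2857, -1.2857, 4.7143, 3.7143, 4.7143, -3.2857
Σ(z_t−z̄)(z_{t+2}−z̄) = (1.6531) + (-34.3469) + (-4.7755) + (22.2245) + (-12.2041) = -27.4490
Denominator Σ(z_t−z̄)² = 125.4286
r_2 = -27.4490 / 125.4286 = -0.219

-0.219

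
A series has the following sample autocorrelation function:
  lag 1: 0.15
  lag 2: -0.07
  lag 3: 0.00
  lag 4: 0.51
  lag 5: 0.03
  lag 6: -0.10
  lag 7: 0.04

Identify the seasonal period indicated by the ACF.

The largest autocorrelation is r_4 = 0.51; the remaining lags stay at or below 0.15.
The dominant spike at lag 4 indicates a seasonal period of 4.

4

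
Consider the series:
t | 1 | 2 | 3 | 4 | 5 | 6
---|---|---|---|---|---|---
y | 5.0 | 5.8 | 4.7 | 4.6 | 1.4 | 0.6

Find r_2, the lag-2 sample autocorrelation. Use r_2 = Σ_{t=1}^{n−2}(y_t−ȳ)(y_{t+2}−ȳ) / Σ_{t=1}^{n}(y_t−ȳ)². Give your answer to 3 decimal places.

-0.082

Mean ȳ = (5.0 + 5.8 + 4.7 + 4.6 + 1.4 + 0.6)/6 = 3.6833
Deviations from mean: 1.3167, 2.1167, 1.0167, 0.9167, -2.2833, -3.0833
Σ(y_t−ȳ)(y_{t+2}−ȳ) = (1.3386) + (1.9403) + (-2.3214) + (-2.8264) = -1.8689
Denominator Σ(y_t−ȳ)² = 22.8083
r_2 = -1.8689 / 22.8083 = -0.082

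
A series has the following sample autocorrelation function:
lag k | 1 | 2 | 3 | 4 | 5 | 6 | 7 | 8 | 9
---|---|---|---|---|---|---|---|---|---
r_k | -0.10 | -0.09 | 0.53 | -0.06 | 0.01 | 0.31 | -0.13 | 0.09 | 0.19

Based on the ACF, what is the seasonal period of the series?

The largest autocorrelation is r_3 = 0.53, with weaker echoes at lags 6 (0.31) and 9 (0.19); the remaining lags stay at or below 0.09.
The dominant spike at lag 3 indicates a seasonal period of 3.

3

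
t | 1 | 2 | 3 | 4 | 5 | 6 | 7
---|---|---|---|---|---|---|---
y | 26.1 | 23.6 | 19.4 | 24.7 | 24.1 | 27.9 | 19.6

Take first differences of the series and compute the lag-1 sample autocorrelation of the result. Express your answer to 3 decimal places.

-0.352

First differences Δy: -2.5, -4.2, 5.3, -0.6, 3.8, -8.3
Mean of differences = -1.0833
Numerator Σ(Δy_t−Δȳ)(Δy_{t+1}−Δȳ) = -45.2753
Denominator Σ(Δy_t−Δȳ)² = 128.6283
r_1(Δy) = -45.2753 / 128.6283 = -0.352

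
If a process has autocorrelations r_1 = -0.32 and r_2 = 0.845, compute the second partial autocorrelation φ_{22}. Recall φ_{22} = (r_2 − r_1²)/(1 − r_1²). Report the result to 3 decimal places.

0.827

φ_{22} = (r_2 − r_1²) / (1 − r_1²)
r_1² = (-0.32)² = 0.1024
Numerator = 0.845 − 0.1024 = 0.7426; denominator = 1 − 0.1024 = 0.8976
φ_{22} = 0.7426 / 0.8976 = 0.827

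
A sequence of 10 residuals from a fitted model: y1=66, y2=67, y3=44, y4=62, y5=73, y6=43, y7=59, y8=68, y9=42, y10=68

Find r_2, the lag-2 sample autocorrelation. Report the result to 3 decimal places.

Mean ȳ = (66 + 67 + 44 + 62 + 73 + 43 + 59 + 68 + 42 + 68)/10 = 59.2000
Numerator Σ_{t=1}^{8}(y_t−ȳ)(y_{t+2}−ȳ) = -401.0800
Denominator Σ(y_t−ȳ)² = 1249.6000
r_2 = -401.0800 / 1249.6000 = -0.321

-0.321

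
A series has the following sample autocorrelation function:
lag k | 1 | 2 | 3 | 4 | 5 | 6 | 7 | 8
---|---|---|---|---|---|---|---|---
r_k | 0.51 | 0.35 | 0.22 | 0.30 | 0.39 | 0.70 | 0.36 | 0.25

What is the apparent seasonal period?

The largest autocorrelation is r_6 = 0.70; the remaining lags stay at or below 0.51. The elevated value at lag 1 (0.51), dropping to 0.35 at lag 2, reflects decaying short-term dependence rather than seasonality.
The dominant spike at lag 6 indicates a seasonal period of 6.

6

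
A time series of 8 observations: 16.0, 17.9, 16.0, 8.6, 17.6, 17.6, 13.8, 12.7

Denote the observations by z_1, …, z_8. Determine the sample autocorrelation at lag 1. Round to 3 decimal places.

Mean z̄ = (16.0 + 17.9 + 16.0 + 8.6 + 17.6 + 17.6 + 13.8 + 12.7)/8 = 15.0250
Σ(z_t−z̄)(z_{t+1}−z̄) = (2.8031) + (2.8031) + (-6.2644) + (-16.5444) + (6.6306) + (-3.1544) + (2.8481) = -10.8781
Denominator Σ(z_t−z̄)² = 71.6150
r_1 = -10.8781 / 71.6150 = -0.152

-0.152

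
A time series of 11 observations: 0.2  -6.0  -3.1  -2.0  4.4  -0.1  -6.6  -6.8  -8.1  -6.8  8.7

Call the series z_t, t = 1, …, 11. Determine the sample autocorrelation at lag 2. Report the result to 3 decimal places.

-0.231

Mean z̄ = (0.2 − 6.0 − 3.1 − 2.0 + 4.4 − 0.1 − 6.6 − 6.8 − 8.1 − 6.8 + 8.7)/11 = -2.3818
Numerator Σ_{t=1}^{9}(z_t−z̄)(z_{t+2}−z̄) = -65.6507
Denominator Σ(z_t−z̄)² = 283.9564
r_2 = -65.6507 / 283.9564 = -0.231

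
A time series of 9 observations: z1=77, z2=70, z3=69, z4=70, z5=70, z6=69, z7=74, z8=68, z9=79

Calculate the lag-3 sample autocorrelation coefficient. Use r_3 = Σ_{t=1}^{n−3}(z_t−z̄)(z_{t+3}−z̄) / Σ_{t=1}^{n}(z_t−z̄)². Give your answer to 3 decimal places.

-0.127

Mean z̄ = (77 + 70 + 69 + 70 + 70 + 69 + 74 + 68 + 79)/9 = 71.7778
Numerator Σ_{t=1}^{6}(z_t−z̄)(z_{t+3}−z̄) = -15.7037
Denominator Σ(z_t−z̄)² = 123.5556
r_3 = -15.7037 / 123.5556 = -0.127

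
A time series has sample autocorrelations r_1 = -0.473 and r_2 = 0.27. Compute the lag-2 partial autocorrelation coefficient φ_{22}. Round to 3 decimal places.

0.060

φ_{22} = (r_2 − r_1²) / (1 − r_1²)
r_1² = (-0.473)² = 0.223729
Numerator = 0.27 − 0.2237 = 0.0463; denominator = 1 − 0.2237 = 0.7763
φ_{22} = 0.0463 / 0.7763 = 0.060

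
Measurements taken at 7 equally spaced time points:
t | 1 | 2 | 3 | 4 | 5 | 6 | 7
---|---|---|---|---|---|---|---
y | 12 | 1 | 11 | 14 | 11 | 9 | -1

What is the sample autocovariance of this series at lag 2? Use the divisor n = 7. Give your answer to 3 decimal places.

Mean ȳ = (12 + 1 + 11 + 14 + 11 + 9 − 1)/7 = 8.1429
Deviations: 3.8571, -7.1429, 2.8571, 5.8571, 2.8571, 0.8571, -9.1429
Σ_{t=1}^{5}(y_t−ȳ)(y_{t+2}−ȳ) = -43.7551
γ_2 = -43.7551 / 7 = -6.251

-6.251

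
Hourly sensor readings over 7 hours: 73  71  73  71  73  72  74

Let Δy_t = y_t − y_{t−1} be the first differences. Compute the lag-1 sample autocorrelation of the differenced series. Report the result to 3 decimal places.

-0.777

First differences Δy: -2, 2, -2, 2, -1, 2
Mean of differences = 0.1667
Numerator Σ(Δy_t−Δȳ)(Δy_{t+1}−Δȳ) = -16.1944
Denominator Σ(Δy_t−Δȳ)² = 20.8333
r_1(Δy) = -16.1944 / 20.8333 = -0.777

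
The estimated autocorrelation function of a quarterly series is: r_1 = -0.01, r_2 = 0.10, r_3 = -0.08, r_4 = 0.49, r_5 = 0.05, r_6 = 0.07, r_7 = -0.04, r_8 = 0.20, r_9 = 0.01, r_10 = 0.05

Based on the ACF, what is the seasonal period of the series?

The largest autocorrelation is r_4 = 0.49, with a weaker echo at lag 8 (0.20); the remaining lags stay at or below 0.10.
The dominant spike at lag 4 indicates a seasonal period of 4.

4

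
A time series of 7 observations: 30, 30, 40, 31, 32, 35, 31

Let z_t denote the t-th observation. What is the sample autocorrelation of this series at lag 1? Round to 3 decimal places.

Mean z̄ = (30 + 30 + 40 + 31 + 32 + 35 + 31)/7 = 32.7143
Deviations from mean: -2.7143, -2.7143, 7.2857, -1.7143, -0.7143, 2.2857, -1.7143
Numerator Σ_{t=1}^{6}(z_t−z̄)(z_{t+1}−z̄) = -29.2245
Denominator Σ(z_t−z̄)² = 79.4286
r_1 = -29.2245 / 79.4286 = -0.368

-0.368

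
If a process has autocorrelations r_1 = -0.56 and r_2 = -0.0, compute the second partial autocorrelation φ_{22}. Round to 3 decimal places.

-0.457

φ_{22} = (r_2 − r_1²) / (1 − r_1²)
r_1² = (-0.56)² = 0.3136
Numerator = -0.0 − 0.3136 = -0.3136; denominator = 1 − 0.3136 = 0.6864
φ_{22} = -0.3136 / 0.6864 = -0.457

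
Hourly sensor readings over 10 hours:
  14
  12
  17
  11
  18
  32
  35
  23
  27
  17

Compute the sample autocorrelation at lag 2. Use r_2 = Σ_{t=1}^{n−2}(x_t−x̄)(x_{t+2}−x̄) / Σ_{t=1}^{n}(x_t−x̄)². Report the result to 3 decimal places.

0.127

Mean x̄ = (14 + 12 + 17 + 11 + 18 + 32 + 35 + 23 + 27 + 17)/10 = 20.6000
Numerator Σ_{t=1}^{8}(x_t−x̄)(x_{t+2}−x̄) = 79.6800
Denominator Σ(x_t−x̄)² = 626.4000
r_2 = 79.6800 / 626.4000 = 0.127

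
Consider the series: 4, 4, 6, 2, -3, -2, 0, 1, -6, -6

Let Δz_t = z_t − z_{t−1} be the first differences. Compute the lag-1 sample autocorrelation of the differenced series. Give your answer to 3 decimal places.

First differences Δz: 0, 2, -4, -5, 1, 2, 1, -7, 0
Mean of differences = -1.1111
Numerator Σ(Δz_t−Δz̄)(Δz_{t+1}−Δz̄) = -8.3457
Denominator Σ(Δz_t−Δz̄)² = 88.8889
r_1(Δz) = -8.3457 / 88.8889 = -0.094

-0.094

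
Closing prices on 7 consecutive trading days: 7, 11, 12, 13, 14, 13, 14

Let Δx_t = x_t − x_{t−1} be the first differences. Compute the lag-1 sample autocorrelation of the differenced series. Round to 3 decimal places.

First differences Δx: 4, 1, 1, 1, -1, 1
Mean of differences = 1.1667
Numerator Σ(Δx_t−Δx̄)(Δx_{t+1}−Δx̄) = 0.3056
Denominator Σ(Δx_t−Δx̄)² = 12.8333
r_1(Δx) = 0.3056 / 12.8333 = 0.024

0.024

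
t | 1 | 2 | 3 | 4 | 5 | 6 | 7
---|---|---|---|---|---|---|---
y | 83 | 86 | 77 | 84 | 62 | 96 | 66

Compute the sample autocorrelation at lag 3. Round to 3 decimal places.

-0.236

Mean ȳ = (83 + 86 + 77 + 84 + 62 + 96 + 66)/7 = 79.1429
Σ(y_t−ȳ)(y_{t+3}−ȳ) = (18.7347) + (-117.5510) + (-36.1224) + (-63.8367) = -198.7755
Denominator Σ(y_t−ȳ)² = 840.8571
r_3 = -198.7755 / 840.8571 = -0.236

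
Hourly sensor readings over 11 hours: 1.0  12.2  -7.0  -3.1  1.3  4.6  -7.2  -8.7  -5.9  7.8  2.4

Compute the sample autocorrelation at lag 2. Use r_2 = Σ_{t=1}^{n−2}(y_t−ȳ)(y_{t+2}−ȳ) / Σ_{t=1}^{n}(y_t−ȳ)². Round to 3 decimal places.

Mean ȳ = (1.0 + 12.2 − 7.0 − 3.1 + 1.3 + 4.6 − 7.2 − 8.7 − 5.9 + 7.8 + 2.4)/11 = -0.2364
Numerator Σ_{t=1}^{9}(y_t−ȳ)(y_{t+2}−ȳ) = -163.3572
Denominator Σ(y_t−ȳ)² = 459.6255
r_2 = -163.3572 / 459.6255 = -0.355

-0.355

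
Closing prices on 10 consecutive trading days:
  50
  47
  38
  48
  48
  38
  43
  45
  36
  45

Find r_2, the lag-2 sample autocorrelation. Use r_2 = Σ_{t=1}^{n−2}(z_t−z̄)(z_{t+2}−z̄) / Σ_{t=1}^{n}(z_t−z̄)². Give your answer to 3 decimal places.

Mean z̄ = (50 + 47 + 38 + 48 + 48 + 38 + 43 + 45 + 36 + 45)/10 = 43.8000
Numerator Σ_{t=1}^{8}(z_t−z̄)(z_{t+2}−z̄) = -73.8800
Denominator Σ(z_t−z̄)² = 215.6000
r_2 = -73.8800 / 215.6000 = -0.343

-0.343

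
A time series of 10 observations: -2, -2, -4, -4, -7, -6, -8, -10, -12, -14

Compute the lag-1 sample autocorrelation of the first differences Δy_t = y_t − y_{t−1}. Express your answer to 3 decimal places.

-0.579

First differences Δy: 0, -2, 0, -3, 1, -2, -2, -2, -2
Mean of differences = -1.3333
Numerator Σ(Δy_t−Δȳ)(Δy_{t+1}−Δȳ) = -8.1111
Denominator Σ(Δy_t−Δȳ)² = 14.0000
r_1(Δy) = -8.1111 / 14.0000 = -0.579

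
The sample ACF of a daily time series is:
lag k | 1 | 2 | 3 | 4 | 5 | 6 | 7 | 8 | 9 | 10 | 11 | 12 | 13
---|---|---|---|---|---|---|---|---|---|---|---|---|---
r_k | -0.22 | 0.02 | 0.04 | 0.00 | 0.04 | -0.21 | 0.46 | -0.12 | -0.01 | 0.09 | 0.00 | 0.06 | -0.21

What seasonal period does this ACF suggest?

7

The largest autocorrelation is r_7 = 0.46; the remaining lags stay at or below 0.09.
The dominant spike at lag 7 indicates a seasonal period of 7.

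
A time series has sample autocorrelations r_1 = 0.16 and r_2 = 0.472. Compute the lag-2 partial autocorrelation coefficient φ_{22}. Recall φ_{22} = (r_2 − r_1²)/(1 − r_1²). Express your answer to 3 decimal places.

0.458

φ_{22} = (r_2 − r_1²) / (1 − r_1²)
r_1² = (0.16)² = 0.0256
Numerator = 0.472 − 0.0256 = 0.4464; denominator = 1 − 0.0256 = 0.9744
φ_{22} = 0.4464 / 0.9744 = 0.458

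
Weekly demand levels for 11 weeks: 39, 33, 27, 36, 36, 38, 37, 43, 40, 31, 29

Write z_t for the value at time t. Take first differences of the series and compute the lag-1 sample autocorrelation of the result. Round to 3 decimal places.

-0.007

First differences Δz: -6, -6, 9, 0, 2, -1, 6, -3, -9, -2
Mean of differences = -1.0000
Numerator Σ(Δz_t−Δz̄)(Δz_{t+1}−Δz̄) = -2.0000
Denominator Σ(Δz_t−Δz̄)² = 278.0000
r_1(Δz) = -2.0000 / 278.0000 = -0.007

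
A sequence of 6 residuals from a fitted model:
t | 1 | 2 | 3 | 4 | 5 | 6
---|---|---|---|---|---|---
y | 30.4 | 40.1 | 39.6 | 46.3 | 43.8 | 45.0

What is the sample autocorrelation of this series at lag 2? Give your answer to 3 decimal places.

0.167

Mean ȳ = (30.4 + 40.1 + 39.6 + 46.3 + 43.8 + 45.0)/6 = 40.8667
Σ(y_t−ȳ)(y_{t+2}−ȳ) = (13.2578) + (-4.1656) + (-3.7156) + (22.4578) = 27.8344
Denominator Σ(y_t−ȳ)² = 166.9533
r_2 = 27.8344 / 166.9533 = 0.167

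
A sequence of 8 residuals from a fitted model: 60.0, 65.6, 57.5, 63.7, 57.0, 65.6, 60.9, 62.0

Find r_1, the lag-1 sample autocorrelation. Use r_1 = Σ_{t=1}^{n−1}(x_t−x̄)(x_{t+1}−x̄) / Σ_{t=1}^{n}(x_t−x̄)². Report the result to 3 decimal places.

Mean x̄ = (60.0 + 65.6 + 57.5 + 63.7 + 57.0 + 65.6 + 60.9 + 62.0)/8 = 61.5375
Deviations from mean: -1.5375, 4.0625, -4.0375, 2.1625, -4.5375, 4.0625, -0.6375, 0.4625
Numerator Σ_{t=1}^{7}(x_t−x̄)(x_{t+1}−x̄) = -62.5102
Denominator Σ(x_t−x̄)² = 77.5588
r_1 = -62.5102 / 77.5588 = -0.806

-0.806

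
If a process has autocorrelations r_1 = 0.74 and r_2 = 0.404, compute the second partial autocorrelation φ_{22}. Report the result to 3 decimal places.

-0.317

φ_{22} = (r_2 − r_1²) / (1 − r_1²)
r_1² = (0.74)² = 0.5476
Numerator = 0.404 − 0.5476 = -0.1436; denominator = 1 − 0.5476 = 0.4524
φ_{22} = -0.1436 / 0.4524 = -0.317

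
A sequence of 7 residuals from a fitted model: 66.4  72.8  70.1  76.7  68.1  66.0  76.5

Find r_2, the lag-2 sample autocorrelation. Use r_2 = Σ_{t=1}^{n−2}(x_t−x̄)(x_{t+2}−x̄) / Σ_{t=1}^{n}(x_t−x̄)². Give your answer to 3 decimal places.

-0.225

Mean x̄ = (66.4 + 72.8 + 70.1 + 76.7 + 68.1 + 66.0 + 76.5)/7 = 70.9429
Σ(x_t−x̄)(x_{t+2}−x̄) = (3.8290) + (10.6918) + (2.3961) + (-28.4567) + (-15.7982) = -27.3380
Denominator Σ(x_t−x̄)² = 121.3371
r_2 = -27.3380 / 121.3371 = -0.225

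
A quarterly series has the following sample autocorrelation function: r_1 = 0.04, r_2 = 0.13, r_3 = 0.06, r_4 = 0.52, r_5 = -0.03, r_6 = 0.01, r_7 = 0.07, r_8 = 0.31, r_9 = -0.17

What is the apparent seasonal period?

4

The largest autocorrelation is r_4 = 0.52, with a weaker echo at lag 8 (0.31); the remaining lags stay at or below 0.13.
The dominant spike at lag 4 indicates a seasonal period of 4.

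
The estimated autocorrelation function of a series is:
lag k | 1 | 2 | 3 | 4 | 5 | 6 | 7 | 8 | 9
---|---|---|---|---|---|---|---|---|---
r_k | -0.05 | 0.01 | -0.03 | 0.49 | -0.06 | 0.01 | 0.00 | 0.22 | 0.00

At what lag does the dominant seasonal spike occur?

The largest autocorrelation is r_4 = 0.49, with a weaker echo at lag 8 (0.22); the remaining lags stay at or below 0.01.
The dominant spike at lag 4 indicates a seasonal period of 4.

4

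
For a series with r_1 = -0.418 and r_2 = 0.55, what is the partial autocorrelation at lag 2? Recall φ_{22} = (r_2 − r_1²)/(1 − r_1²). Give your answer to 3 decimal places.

0.455

φ_{22} = (r_2 − r_1²) / (1 − r_1²)
r_1² = (-0.418)² = 0.174724
Numerator = 0.55 − 0.1747 = 0.3753; denominator = 1 − 0.1747 = 0.8253
φ_{22} = 0.3753 / 0.8253 = 0.455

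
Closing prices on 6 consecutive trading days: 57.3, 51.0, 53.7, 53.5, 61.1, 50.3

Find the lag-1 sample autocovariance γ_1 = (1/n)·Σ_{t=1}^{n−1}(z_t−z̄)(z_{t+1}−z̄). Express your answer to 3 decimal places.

Mean z̄ = (57.3 + 51.0 + 53.7 + 53.5 + 61.1 + 50.3)/6 = 54.4833
Σ_{t=1}^{5}(z_t−z̄)(z_{t+1}−z̄) = -40.4986
γ_1 = -40.4986 / 6 = -6.750

-6.750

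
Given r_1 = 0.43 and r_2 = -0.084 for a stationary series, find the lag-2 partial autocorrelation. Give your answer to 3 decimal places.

-0.330

φ_{22} = (r_2 − r_1²) / (1 − r_1²)
r_1² = (0.43)² = 0.1849
Numerator = -0.084 − 0.1849 = -0.2689; denominator = 1 − 0.1849 = 0.8151
φ_{22} = -0.2689 / 0.8151 = -0.330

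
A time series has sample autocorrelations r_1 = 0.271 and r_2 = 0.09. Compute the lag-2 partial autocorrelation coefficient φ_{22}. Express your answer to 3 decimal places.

φ_{22} = (r_2 − r_1²) / (1 − r_1²)
r_1² = (0.271)² = 0.073441
Numerator = 0.09 − 0.0734 = 0.0166; denominator = 1 − 0.0734 = 0.9266
φ_{22} = 0.0166 / 0.9266 = 0.018

0.018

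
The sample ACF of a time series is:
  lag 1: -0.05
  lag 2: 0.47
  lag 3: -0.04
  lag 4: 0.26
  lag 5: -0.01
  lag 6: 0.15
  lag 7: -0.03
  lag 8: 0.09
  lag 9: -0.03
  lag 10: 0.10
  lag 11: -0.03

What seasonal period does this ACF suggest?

The largest autocorrelation is r_2 = 0.47, with weaker echoes at lags 4 (0.26) and 6 (0.15); the remaining lags stay at or below 0.10.
The dominant spike at lag 2 indicates a seasonal period of 2.

2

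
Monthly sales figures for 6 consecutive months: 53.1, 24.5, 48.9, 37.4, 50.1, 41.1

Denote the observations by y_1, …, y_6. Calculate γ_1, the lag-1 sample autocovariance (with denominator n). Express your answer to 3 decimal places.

-64.648

Mean ȳ = (53.1 + 24.5 + 48.9 + 37.4 + 50.1 + 41.1)/6 = 42.5167
Deviations: 10.5833, -18.0167, 6.3833, -5.1167, 7.5833, -1.4167
Σ_{t=1}^{5}(y_t−ȳ)(y_{t+1}−ȳ) = -387.8886
γ_1 = -387.8886 / 6 = -64.648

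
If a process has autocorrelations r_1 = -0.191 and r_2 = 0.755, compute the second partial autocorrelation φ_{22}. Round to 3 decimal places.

0.746

φ_{22} = (r_2 − r_1²) / (1 − r_1²)
r_1² = (-0.191)² = 0.036481
Numerator = 0.755 − 0.0365 = 0.7185; denominator = 1 − 0.0365 = 0.9635
φ_{22} = 0.7185 / 0.9635 = 0.746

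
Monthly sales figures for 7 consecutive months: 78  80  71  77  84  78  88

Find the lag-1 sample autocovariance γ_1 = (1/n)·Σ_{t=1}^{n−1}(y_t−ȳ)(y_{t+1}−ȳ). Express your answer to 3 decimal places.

-2.149

Mean ȳ = (78 + 80 + 71 + 77 + 84 + 78 + 88)/7 = 79.4286
Σ_{t=1}^{6}(y_t−ȳ)(y_{t+1}−ȳ) = -15.0408
γ_1 = -15.0408 / 7 = -2.149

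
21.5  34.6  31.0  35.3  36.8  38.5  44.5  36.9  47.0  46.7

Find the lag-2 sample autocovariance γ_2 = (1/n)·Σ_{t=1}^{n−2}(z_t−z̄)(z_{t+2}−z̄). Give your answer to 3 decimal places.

Mean z̄ = (21.5 + 34.6 + 31.0 + 35.3 + 36.8 + 38.5 + 44.5 + 36.9 + 47.0 + 46.7)/10 = 37.2800
Σ_{t=1}^{8}(z_t−z̄)(z_{t+2}−z̄) = 167.6732
γ_2 = 167.6732 / 10 = 16.767

16.767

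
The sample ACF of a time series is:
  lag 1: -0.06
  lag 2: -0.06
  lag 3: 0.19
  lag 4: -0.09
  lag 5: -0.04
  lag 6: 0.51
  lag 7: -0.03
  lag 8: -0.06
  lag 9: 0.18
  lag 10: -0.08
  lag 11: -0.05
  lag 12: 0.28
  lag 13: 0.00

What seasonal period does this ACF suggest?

The largest autocorrelation is r_6 = 0.51, with a weaker echo at lag 12 (0.28); the remaining lags stay at or below 0.19.
The dominant spike at lag 6 indicates a seasonal period of 6.

6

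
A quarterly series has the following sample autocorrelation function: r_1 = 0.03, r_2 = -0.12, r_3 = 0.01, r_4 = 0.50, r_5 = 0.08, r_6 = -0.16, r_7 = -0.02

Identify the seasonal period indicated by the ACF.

4

The largest autocorrelation is r_4 = 0.50; the remaining lags stay at or below 0.08.
The dominant spike at lag 4 indicates a seasonal period of 4.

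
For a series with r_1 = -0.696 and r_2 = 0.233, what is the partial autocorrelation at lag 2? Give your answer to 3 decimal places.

-0.488

φ_{22} = (r_2 − r_1²) / (1 − r_1²)
r_1² = (-0.696)² = 0.484416
Numerator = 0.233 − 0.4844 = -0.2514; denominator = 1 − 0.4844 = 0.5156
φ_{22} = -0.2514 / 0.5156 = -0.488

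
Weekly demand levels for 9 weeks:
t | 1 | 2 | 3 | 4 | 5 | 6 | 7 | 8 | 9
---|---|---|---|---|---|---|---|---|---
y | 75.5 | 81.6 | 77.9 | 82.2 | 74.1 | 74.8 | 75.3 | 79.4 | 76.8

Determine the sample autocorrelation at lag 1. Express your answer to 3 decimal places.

Mean ȳ = (75.5 + 81.6 + 77.9 + 82.2 + 74.1 + 74.8 + 75.3 + 79.4 + 76.8)/9 = 77.5111
Numerator Σ_{t=1}^{8}(y_t−ȳ)(y_{t+1}−ȳ) = -11.0812
Denominator Σ(y_t−ȳ)² = 70.8489
r_1 = -11.0812 / 70.8489 = -0.156

-0.156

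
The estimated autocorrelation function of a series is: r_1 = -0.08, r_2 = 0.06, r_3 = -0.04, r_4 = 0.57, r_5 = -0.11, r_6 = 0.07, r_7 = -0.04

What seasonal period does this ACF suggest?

The largest autocorrelation is r_4 = 0.57; the remaining lags stay at or below 0.07.
The dominant spike at lag 4 indicates a seasonal period of 4.

4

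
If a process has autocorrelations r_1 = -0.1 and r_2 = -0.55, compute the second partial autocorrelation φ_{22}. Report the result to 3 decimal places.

-0.566

φ_{22} = (r_2 − r_1²) / (1 − r_1²)
r_1² = (-0.1)² = 0.01
Numerator = -0.55 − 0.0100 = -0.5600; denominator = 1 − 0.0100 = 0.9900
φ_{22} = -0.5600 / 0.9900 = -0.566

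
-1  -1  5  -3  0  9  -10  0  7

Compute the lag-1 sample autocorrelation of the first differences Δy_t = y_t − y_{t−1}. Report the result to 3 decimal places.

First differences Δy: 0, 6, -8, 3, 9, -19, 10, 7
Mean of differences = 1.0000
Numerator Σ(Δy_t−Δȳ)(Δy_{t+1}−Δȳ) = -338.0000
Denominator Σ(Δy_t−Δȳ)² = 692.0000
r_1(Δy) = -338.0000 / 692.0000 = -0.488

-0.488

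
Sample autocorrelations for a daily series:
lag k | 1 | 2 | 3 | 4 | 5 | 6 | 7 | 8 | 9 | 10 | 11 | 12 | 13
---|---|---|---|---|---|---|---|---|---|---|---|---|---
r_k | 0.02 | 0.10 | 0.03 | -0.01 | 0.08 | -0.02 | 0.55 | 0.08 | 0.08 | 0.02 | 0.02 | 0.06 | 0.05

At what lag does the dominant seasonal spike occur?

The largest autocorrelation is r_7 = 0.55; the remaining lags stay at or below 0.10.
The dominant spike at lag 7 indicates a seasonal period of 7.

7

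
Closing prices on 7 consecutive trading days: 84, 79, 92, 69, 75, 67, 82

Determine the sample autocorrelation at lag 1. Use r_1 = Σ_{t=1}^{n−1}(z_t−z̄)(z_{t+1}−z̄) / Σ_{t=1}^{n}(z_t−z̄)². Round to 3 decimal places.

-0.191

Mean z̄ = (84 + 79 + 92 + 69 + 75 + 67 + 82)/7 = 78.2857
Deviations from mean: 5.7143, 0.7143, 13.7143, -9.2857, -3.2857, -11.2857, 3.7143
Σ(z_t−z̄)(z_{t+1}−z̄) = (4.0816) + (9.7959) + (-127.3469) + (30.5102) + (37.0816) + (-41.9184) = -87.7959
Denominator Σ(z_t−z̄)² = 459.4286
r_1 = -87.7959 / 459.4286 = -0.191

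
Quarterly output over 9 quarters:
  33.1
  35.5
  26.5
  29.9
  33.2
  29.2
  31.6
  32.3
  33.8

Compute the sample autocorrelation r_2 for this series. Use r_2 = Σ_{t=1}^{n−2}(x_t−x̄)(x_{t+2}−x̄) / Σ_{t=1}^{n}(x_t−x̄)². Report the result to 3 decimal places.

Mean x̄ = (33.1 + 35.5 + 26.5 + 29.9 + 33.2 + 29.2 + 31.6 + 32.3 + 33.8)/9 = 31.6778
Σ(x_t−x̄)(x_{t+2}−x̄) = (-7.3640) + (-6.7951) + (-7.8817) + (4.4049) + (-0.1184) + (-1.5417) + (-0.1651) = -19.4610
Denominator Σ(x_t−x̄)² = 59.9556
r_2 = -19.4610 / 59.9556 = -0.325

-0.325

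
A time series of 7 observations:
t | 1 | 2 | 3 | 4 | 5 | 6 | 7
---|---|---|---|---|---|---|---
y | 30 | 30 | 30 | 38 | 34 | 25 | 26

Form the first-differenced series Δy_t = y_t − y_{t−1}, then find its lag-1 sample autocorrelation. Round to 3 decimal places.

-0.055

First differences Δy: 0, 0, 8, -4, -9, 1
Mean of differences = -0.6667
Numerator Σ(Δy_t−Δȳ)(Δy_{t+1}−Δȳ) = -8.7778
Denominator Σ(Δy_t−Δȳ)² = 159.3333
r_1(Δy) = -8.7778 / 159.3333 = -0.055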